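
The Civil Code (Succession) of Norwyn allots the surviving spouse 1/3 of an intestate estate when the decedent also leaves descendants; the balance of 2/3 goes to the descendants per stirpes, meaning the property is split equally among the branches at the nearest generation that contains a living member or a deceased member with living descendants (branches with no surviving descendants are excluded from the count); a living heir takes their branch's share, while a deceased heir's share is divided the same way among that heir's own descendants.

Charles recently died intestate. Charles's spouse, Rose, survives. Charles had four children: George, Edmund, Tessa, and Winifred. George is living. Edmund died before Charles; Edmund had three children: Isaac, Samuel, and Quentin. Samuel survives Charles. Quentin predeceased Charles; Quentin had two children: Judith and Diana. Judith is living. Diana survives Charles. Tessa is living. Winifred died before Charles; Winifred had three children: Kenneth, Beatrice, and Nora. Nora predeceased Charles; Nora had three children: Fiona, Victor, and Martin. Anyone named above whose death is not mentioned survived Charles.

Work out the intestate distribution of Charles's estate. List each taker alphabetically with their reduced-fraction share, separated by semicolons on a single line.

Beatrice 1/18; Diana 1/36; Fiona 1/54; George 1/6; Isaac 1/18; Judith 1/36; Kenneth 1/18; Martin 1/54; Rose 1/3; Samuel 1/18; Tessa 1/6; Victor 1/54

Rose, as surviving spouse, takes 1/3.
The remaining 2/3 passes to Charles's descendants per stirpes.
The 2/3 is divided into 4 equal shares of 1/6 among George, Edmund, Tessa, Winifred.
George is living and takes 1/6.
Edmund predeceased; the 1/6 allotted to Edmund's branch passes to Edmund's issue by representation.
The 1/6 is divided into 3 equal shares of 1/18 among Isaac, Samuel, Quentin.
Isaac is living and takes 1/18.
Samuel is living and takes 1/18.
Quentin predeceased; the 1/18 allotted to Quentin's branch passes to Quentin's issue by representation.
The 1/18 is divided into 2 equal shares of 1/36 among Judith, Diana.
Judith is living and takes 1/36.
Diana is living and takes 1/36.
Tessa is living and takes 1/6.
Winifred predeceased; the 1/6 allotted to Winifred's branch passes to Winifred's issue by representation.
The 1/6 is divided into 3 equal shares of 1/18 among Kenneth, Beatrice, Nora.
Kenneth is living and takes 1/18.
Beatrice is living and takes 1/18.
Nora predeceased; the 1/18 allotted to Nora's branch passes to Nora's issue by representation.
The 1/18 is divided into 3 equal shares of 1/54 among Fiona, Victor, Martin.
Fiona is living and takes 1/54.
Victor is living and takes 1/54.
Martin is living and takes 1/54.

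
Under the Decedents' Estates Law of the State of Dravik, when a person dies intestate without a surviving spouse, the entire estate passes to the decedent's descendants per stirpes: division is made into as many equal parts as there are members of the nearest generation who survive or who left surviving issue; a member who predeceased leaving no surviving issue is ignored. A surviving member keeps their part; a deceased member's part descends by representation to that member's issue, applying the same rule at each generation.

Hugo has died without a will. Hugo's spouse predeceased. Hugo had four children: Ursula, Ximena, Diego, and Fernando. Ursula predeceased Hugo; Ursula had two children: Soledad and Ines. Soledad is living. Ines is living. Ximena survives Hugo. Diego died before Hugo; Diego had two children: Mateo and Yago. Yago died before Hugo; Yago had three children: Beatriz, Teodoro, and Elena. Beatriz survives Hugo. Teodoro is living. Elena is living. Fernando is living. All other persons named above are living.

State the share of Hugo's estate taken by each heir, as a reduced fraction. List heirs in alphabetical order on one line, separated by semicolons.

Beatriz 1/24; Elena 1/24; Fernando 1/4; Ines 1/8; Mateo 1/8; Soledad 1/8; Teodoro 1/24; Ximena 1/4

There is no surviving spouse, so the entire estate passes to Hugo's descendants per stirpes.
The estate is divided into 4 equal shares of 1/4 among Ursula, Ximena, Diego, Fernando.
Ursula predeceased; the 1/4 allotted to Ursula's branch passes to Ursula's issue by representation.
The 1/4 is divided into 2 equal shares of 1/8 among Soledad, Ines.
Soledad is living and takes 1/8.
Ines is living and takes 1/8.
Ximena is living and takes 1/4.
Diego predeceased; the 1/4 allotted to Diego's branch passes to Diego's issue by representation.
The 1/4 is divided into 2 equal shares of 1/8 among Mateo, Yago.
Mateo is living and takes 1/8.
Yago predeceased; the 1/8 allotted to Yago's branch passes to Yago's issue by representation.
The 1/8 is divided into 3 equal shares of 1/24 among Beatriz, Teodoro, Elena.
Beatriz is living and takes 1/24.
Teodoro is living and takes 1/24.
Elena is living and takes 1/24.
Fernando is living and takes 1/4.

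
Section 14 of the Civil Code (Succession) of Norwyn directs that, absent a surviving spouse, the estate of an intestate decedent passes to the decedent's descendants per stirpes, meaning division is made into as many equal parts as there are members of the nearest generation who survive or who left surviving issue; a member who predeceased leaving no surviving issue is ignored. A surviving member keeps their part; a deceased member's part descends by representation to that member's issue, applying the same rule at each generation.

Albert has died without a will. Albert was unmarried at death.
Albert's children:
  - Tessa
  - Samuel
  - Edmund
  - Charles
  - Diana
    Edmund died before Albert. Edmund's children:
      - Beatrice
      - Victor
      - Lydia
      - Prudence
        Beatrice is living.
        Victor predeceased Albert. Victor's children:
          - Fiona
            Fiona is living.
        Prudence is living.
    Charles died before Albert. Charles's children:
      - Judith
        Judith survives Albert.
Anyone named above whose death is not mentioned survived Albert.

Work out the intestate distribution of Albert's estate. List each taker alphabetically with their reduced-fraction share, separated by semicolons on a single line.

There is no surviving spouse, so the entire estate passes to Albert's descendants per stirpes.
The estate is divided into 5 equal shares of 1/5 among Tessa, Samuel, Edmund, Charles, Diana.
Tessa is living and takes 1/5.
Samuel is living and takes 1/5.
Edmund predeceased; the 1/5 allotted to Edmund's branch passes to Edmund's issue by representation.
The 1/5 is divided into 4 equal shares of 1/20 among Beatrice, Victor, Lydia, Prudence.
Beatrice is living and takes 1/20.
Victor predeceased; the 1/20 allotted to Victor's branch passes to Victor's issue by representation.
Fiona is the sole taker at this level and receives the full 1/20.
Lydia is living and takes 1/20.
Prudence is living and takes 1/20.
Charles predeceased; the 1/5 allotted to Charles's branch passes to Charles's issue by representation.
Judith is the sole taker at this level and receives the full 1/5.
Diana is living and takes 1/5.

Beatrice 1/20; Diana 1/5; Fiona 1/20; Judith 1/5; Lydia 1/20; Prudence 1/20; Samuel 1/5; Tessa 1/5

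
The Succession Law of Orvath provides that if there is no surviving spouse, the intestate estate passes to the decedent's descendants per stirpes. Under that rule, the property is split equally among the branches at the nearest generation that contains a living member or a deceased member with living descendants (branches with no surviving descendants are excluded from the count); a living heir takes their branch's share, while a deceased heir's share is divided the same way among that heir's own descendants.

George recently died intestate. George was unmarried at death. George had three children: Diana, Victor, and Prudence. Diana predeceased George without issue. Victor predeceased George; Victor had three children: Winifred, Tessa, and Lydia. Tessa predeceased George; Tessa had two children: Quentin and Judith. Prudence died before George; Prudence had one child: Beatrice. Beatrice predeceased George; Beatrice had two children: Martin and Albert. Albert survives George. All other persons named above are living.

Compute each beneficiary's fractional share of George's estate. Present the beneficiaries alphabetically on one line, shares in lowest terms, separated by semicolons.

Albert 1/4; Judith 1/12; Lydia 1/6; Martin 1/4; Quentin 1/12; Winifred 1/6

There is no surviving spouse, so the entire estate passes to George's descendants per stirpes.
Diana left no surviving issue, so that branch lapses and is disregarded.
The estate is divided into 2 equal shares of 1/2 among Victor, Prudence.
Victor predeceased; the 1/2 allotted to Victor's branch passes to Victor's issue by representation.
The 1/2 is divided into 3 equal shares of 1/6 among Winifred, Tessa, Lydia.
Winifred is living and takes 1/6.
Tessa predeceased; the 1/6 allotted to Tessa's branch passes to Tessa's issue by representation.
The 1/6 is divided into 2 equal shares of 1/12 among Quentin, Judith.
Quentin is living and takes 1/12.
Judith is living and takes 1/12.
Lydia is living and takes 1/6.
Prudence predeceased; the 1/2 allotted to Prudence's branch passes to Prudence's issue by representation.
Beatrice's line is the sole branch at this level, so the full 1/2 passes to Beatrice's issue by representation.
The 1/2 is divided into 2 equal shares of 1/4 among Martin, Albert.
Martin is living and takes 1/4.
Albert is living and takes 1/4.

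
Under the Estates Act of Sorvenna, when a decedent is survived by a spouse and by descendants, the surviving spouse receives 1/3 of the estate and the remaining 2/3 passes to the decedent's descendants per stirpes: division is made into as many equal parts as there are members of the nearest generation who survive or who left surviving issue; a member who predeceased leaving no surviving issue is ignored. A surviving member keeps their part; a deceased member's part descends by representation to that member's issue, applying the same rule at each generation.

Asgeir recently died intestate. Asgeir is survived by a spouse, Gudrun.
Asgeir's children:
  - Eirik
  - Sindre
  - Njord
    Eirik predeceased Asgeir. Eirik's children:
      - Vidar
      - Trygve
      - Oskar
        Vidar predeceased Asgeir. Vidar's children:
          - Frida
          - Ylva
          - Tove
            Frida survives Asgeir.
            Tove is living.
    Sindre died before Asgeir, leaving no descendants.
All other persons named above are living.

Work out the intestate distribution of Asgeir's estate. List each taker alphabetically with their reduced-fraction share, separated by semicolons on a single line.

Gudrun, as surviving spouse, takes 1/3.
The remaining 2/3 passes to Asgeir's descendants per stirpes.
Sindre left no surviving issue, so that branch lapses and is disregarded.
The 2/3 is divided into 2 equal shares of 1/3 among Eirik, Njord.
Eirik predeceased; the 1/3 allotted to Eirik's branch passes to Eirik's issue by representation.
The 1/3 is divided into 3 equal shares of 1/9 among Vidar, Trygve, Oskar.
Vidar predeceased; the 1/9 allotted to Vidar's branch passes to Vidar's issue by representation.
The 1/9 is divided into 3 equal shares of 1/27 among Frida, Ylva, Tove.
Frida is living and takes 1/27.
Ylva is living and takes 1/27.
Tove is living and takes 1/27.
Trygve is living and takes 1/9.
Oskar is living and takes 1/9.
Njord is living and takes 1/3.

Frida 1/27; Gudrun 1/3; Njord 1/3; Oskar 1/9; Tove 1/27; Trygve 1/9; Ylva 1/27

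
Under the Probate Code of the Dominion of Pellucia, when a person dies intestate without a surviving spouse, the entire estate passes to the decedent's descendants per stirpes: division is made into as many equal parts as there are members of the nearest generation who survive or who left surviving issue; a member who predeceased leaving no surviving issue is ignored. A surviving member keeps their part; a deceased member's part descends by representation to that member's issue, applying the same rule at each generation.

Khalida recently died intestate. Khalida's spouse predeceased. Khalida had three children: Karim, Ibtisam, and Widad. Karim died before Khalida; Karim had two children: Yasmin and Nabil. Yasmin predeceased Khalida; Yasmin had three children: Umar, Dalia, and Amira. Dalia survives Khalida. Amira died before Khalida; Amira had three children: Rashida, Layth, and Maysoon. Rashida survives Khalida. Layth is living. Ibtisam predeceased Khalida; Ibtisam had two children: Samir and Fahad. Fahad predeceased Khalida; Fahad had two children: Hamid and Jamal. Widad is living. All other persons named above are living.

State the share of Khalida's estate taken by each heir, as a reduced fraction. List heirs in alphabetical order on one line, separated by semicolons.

There is no surviving spouse, so the entire estate passes to Khalida's descendants per stirpes.
The estate is divided into 3 equal shares of 1/3 among Karim, Ibtisam, Widad.
Karim predeceased; the 1/3 allotted to Karim's branch passes to Karim's issue by representation.
The 1/3 is divided into 2 equal shares of 1/6 among Yasmin, Nabil.
Yasmin predeceased; the 1/6 allotted to Yasmin's branch passes to Yasmin's issue by representation.
The 1/6 is divided into 3 equal shares of 1/18 among Umar, Dalia, Amira.
Umar is living and takes 1/18.
Dalia is living and takes 1/18.
Amira predeceased; the 1/18 allotted to Amira's branch passes to Amira's issue by representation.
The 1/18 is divided into 3 equal shares of 1/54 among Rashida, Layth, Maysoon.
Rashida is living and takes 1/54.
Layth is living and takes 1/54.
Maysoon is living and takes 1/54.
Nabil is living and takes 1/6.
Ibtisam predeceased; the 1/3 allotted to Ibtisam's branch passes to Ibtisam's issue by representation.
The 1/3 is divided into 2 equal shares of 1/6 among Samir, Fahad.
Samir is living and takes 1/6.
Fahad predeceased; the 1/6 allotted to Fahad's branch passes to Fahad's issue by representation.
The 1/6 is divided into 2 equal shares of 1/12 among Hamid, Jamal.
Hamid is living and takes 1/12.
Jamal is living and takes 1/12.
Widad is living and takes 1/3.

Dalia 1/18; Hamid 1/12; Jamal 1/12; Layth 1/54; Maysoon 1/54; Nabil 1/6; Rashida 1/54; Samir 1/6; Umar 1/18; Widad 1/3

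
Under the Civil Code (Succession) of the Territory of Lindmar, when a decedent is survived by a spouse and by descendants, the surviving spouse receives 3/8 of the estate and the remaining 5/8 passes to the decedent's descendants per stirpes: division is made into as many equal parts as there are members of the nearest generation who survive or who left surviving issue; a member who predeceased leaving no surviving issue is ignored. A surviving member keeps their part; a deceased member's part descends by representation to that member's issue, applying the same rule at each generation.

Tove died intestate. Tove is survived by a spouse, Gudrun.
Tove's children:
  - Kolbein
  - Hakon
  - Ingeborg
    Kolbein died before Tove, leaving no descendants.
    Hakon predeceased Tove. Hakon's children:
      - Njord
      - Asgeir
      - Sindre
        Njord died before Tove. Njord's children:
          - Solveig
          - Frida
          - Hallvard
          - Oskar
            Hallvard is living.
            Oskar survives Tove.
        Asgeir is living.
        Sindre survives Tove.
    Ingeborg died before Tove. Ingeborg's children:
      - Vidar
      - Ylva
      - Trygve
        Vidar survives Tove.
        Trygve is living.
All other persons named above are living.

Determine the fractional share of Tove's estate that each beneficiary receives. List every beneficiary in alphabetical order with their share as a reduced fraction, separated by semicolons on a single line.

Gudrun, as surviving spouse, takes 3/8.
The remaining 5/8 passes to Tove's descendants per stirpes.
Kolbein left no surviving issue, so that branch lapses and is disregarded.
The 5/8 is divided into 2 equal shares of 5/16 among Hakon, Ingeborg.
Hakon predeceased; the 5/16 allotted to Hakon's branch passes to Hakon's issue by representation.
The 5/16 is divided into 3 equal shares of 5/48 among Njord, Asgeir, Sindre.
Njord predeceased; the 5/48 allotted to Njord's branch passes to Njord's issue by representation.
The 5/48 is divided into 4 equal shares of 5/192 among Solveig, Frida, Hallvard, Oskar.
Solveig is living and takes 5/192.
Frida is living and takes 5/192.
Hallvard is living and takes 5/192.
Oskar is living and takes 5/192.
Asgeir is living and takes 5/48.
Sindre is living and takes 5/48.
Ingeborg predeceased; the 5/16 allotted to Ingeborg's branch passes to Ingeborg's issue by representation.
The 5/16 is divided into 3 equal shares of 5/48 among Vidar, Ylva, Trygve.
Vidar is living and takes 5/48.
Ylva is living and takes 5/48.
Trygve is living and takes 5/48.

Asgeir 5/48; Frida 5/192; Gudrun 3/8; Hallvard 5/192; Oskar 5/192; Sindre 5/48; Solveig 5/192; Trygve 5/48; Vidar 5/48; Ylva 5/48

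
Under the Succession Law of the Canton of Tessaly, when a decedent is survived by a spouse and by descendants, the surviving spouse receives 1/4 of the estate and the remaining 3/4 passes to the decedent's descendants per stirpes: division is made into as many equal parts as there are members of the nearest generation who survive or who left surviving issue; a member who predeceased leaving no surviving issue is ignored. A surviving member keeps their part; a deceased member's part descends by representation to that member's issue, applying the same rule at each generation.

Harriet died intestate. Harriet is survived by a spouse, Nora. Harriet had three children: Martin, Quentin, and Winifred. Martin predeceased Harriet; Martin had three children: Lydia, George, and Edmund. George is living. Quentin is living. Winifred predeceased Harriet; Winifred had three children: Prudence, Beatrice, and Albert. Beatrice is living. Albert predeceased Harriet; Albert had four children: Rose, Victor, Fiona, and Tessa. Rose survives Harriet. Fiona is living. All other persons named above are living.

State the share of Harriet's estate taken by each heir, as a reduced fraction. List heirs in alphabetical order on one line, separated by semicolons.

Nora, as surviving spouse, takes 1/4.
The remaining 3/4 passes to Harriet's descendants per stirpes.
The 3/4 is divided into 3 equal shares of 1/4 among Martin, Quentin, Winifred.
Martin predeceased; the 1/4 allotted to Martin's branch passes to Martin's issue by representation.
The 1/4 is divided into 3 equal shares of 1/12 among Lydia, George, Edmund.
Lydia is living and takes 1/12.
George is living and takes 1/12.
Edmund is living and takes 1/12.
Quentin is living and takes 1/4.
Winifred predeceased; the 1/4 allotted to Winifred's branch passes to Winifred's issue by representation.
The 1/4 is divided into 3 equal shares of 1/12 among Prudence, Beatrice, Albert.
Prudence is living and takes 1/12.
Beatrice is living and takes 1/12.
Albert predeceased; the 1/12 allotted to Albert's branch passes to Albert's issue by representation.
The 1/12 is divided into 4 equal shares of 1/48 among Rose, Victor, Fiona, Tessa.
Rose is living and takes 1/48.
Victor is living and takes 1/48.
Fiona is living and takes 1/48.
Tessa is living and takes 1/48.

Beatrice 1/12; Edmund 1/12; Fiona 1/48; George 1/12; Lydia 1/12; Nora 1/4; Prudence 1/12; Quentin 1/4; Rose 1/48; Tessa 1/48; Victor 1/48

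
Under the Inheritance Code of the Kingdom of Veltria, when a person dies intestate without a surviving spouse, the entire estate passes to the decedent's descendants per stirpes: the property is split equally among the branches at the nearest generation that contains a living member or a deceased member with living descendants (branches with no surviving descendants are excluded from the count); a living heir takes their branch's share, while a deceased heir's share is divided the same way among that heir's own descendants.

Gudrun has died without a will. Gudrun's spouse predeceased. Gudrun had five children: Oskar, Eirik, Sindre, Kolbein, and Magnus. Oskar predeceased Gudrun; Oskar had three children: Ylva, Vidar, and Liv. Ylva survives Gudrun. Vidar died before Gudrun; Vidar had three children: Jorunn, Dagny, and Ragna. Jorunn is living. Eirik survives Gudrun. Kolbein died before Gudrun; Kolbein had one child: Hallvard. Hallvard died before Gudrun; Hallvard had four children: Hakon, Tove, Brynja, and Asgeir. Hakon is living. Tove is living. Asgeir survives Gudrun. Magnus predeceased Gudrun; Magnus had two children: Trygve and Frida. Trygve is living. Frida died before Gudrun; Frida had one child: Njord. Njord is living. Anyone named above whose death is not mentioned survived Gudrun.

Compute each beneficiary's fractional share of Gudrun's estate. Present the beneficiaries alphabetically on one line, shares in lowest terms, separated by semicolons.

There is no surviving spouse, so the entire estate passes to Gudrun's descendants per stirpes.
The estate is divided into 5 equal shares of 1/5 among Oskar, Eirik, Sindre, Kolbein, Magnus.
Oskar predeceased; the 1/5 allotted to Oskar's branch passes to Oskar's issue by representation.
The 1/5 is divided into 3 equal shares of 1/15 among Ylva, Vidar, Liv.
Ylva is living and takes 1/15.
Vidar predeceased; the 1/15 allotted to Vidar's branch passes to Vidar's issue by representation.
The 1/15 is divided into 3 equal shares of 1/45 among Jorunn, Dagny, Ragna.
Jorunn is living and takes 1/45.
Dagny is living and takes 1/45.
Ragna is living and takes 1/45.
Liv is living and takes 1/15.
Eirik is living and takes 1/5.
Sindre is living and takes 1/5.
Kolbein predeceased; the 1/5 allotted to Kolbein's branch passes to Kolbein's issue by representation.
Hallvard's line is the sole branch at this level, so the full 1/5 passes to Hallvard's issue by representation.
The 1/5 is divided into 4 equal shares of 1/20 among Hakon, Tove, Brynja, Asgeir.
Hakon is living and takes 1/20.
Tove is living and takes 1/20.
Brynja is living and takes 1/20.
Asgeir is living and takes 1/20.
Magnus predeceased; the 1/5 allotted to Magnus's branch passes to Magnus's issue by representation.
The 1/5 is divided into 2 equal shares of 1/10 among Trygve, Frida.
Trygve is living and takes 1/10.
Frida predeceased; the 1/10 allotted to Frida's branch passes to Frida's issue by representation.
Njord is the sole taker at this level and receives the full 1/10.

Asgeir 1/20; Brynja 1/20; Dagny 1/45; Eirik 1/5; Hakon 1/20; Jorunn 1/45; Liv 1/15; Njord 1/10; Ragna 1/45; Sindre 1/5; Tove 1/20; Trygve 1/10; Ylva 1/15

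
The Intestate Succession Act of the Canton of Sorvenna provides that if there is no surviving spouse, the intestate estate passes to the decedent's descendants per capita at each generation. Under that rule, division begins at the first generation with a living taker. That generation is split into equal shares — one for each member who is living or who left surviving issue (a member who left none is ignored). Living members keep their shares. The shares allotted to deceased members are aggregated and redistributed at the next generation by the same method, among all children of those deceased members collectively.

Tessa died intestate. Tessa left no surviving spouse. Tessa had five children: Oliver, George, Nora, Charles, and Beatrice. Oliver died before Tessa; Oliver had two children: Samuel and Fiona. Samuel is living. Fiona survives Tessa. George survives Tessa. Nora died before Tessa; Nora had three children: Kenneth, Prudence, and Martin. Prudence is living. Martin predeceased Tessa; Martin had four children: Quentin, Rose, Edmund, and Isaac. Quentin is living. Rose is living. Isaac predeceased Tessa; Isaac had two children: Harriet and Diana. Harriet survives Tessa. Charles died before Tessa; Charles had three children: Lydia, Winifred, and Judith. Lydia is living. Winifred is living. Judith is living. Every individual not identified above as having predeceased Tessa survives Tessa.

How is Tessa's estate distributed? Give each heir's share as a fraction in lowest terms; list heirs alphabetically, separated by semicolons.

Beatrice 1/5; Diana 3/320; Edmund 3/160; Fiona 3/40; George 1/5; Harriet 3/320; Judith 3/40; Kenneth 3/40; Lydia 3/40; Prudence 3/40; Quentin 3/160; Rose 3/160; Samuel 3/40; Winifred 3/40

There is no surviving spouse, so the entire estate passes to Tessa's descendants per capita at each generation.
At generation 1 (Oliver, George, Nora, Charles, Beatrice) there are 5 shares of (1)/5 = 1/5 each.
Living: George and Beatrice — each takes 1/5.
Deceased: Oliver, Nora, and Charles. Their combined 3/5 is pooled and carried to generation 2.
At generation 2 (Samuel, Fiona, Kenneth, Prudence, Martin, Lydia, Winifred, Judith) there are 8 shares of (3/5)/8 = 3/40 each.
Living: Samuel, Fiona, Kenneth, Prudence, Lydia, Winifred, and Judith — each takes 3/40.
Deceased: Martin. That 3/40 share is carried to generation 3.
At generation 3 (Quentin, Rose, Edmund, Isaac) there are 4 shares of (3/40)/4 = 3/160 each.
Living: Quentin, Rose, and Edmund — each takes 3/160.
Deceased: Isaac. That 3/160 share is carried to generation 4.
At generation 4 (Harriet, Diana) there are 2 shares of (3/160)/2 = 3/320 each.
Living: Harriet and Diana — each takes 3/320.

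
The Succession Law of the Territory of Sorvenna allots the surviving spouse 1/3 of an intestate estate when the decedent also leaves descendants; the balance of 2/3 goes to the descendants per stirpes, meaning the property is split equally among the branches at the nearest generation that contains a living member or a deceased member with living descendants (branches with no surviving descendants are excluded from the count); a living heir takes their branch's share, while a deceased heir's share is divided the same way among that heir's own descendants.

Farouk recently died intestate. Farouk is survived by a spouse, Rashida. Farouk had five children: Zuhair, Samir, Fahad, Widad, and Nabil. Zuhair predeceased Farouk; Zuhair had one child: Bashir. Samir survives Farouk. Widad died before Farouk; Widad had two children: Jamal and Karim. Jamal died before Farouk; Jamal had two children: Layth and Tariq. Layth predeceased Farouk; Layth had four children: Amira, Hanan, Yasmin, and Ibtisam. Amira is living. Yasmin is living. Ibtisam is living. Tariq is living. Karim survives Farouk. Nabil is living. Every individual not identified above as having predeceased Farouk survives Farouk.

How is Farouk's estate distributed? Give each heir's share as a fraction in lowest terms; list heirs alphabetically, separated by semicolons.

Amira 1/120; Bashir 2/15; Fahad 2/15; Hanan 1/120; Ibtisam 1/120; Karim 1/15; Nabil 2/15; Rashida 1/3; Samir 2/15; Tariq 1/30; Yasmin 1/120

Rashida, as surviving spouse, takes 1/3.
The remaining 2/3 passes to Farouk's descendants per stirpes.
The 2/3 is divided into 5 equal shares of 2/15 among Zuhair, Samir, Fahad, Widad, Nabil.
Zuhair predeceased; the 2/15 allotted to Zuhair's branch passes to Zuhair's issue by representation.
Bashir is the sole taker at this level and receives the full 2/15.
Samir is living and takes 2/15.
Fahad is living and takes 2/15.
Widad predeceased; the 2/15 allotted to Widad's branch passes to Widad's issue by representation.
The 2/15 is divided into 2 equal shares of 1/15 among Jamal, Karim.
Jamal predeceased; the 1/15 allotted to Jamal's branch passes to Jamal's issue by representation.
The 1/15 is divided into 2 equal shares of 1/30 among Layth, Tariq.
Layth predeceased; the 1/30 allotted to Layth's branch passes to Layth's issue by representation.
The 1/30 is divided into 4 equal shares of 1/120 among Amira, Hanan, Yasmin, Ibtisam.
Amira is living and takes 1/120.
Hanan is living and takes 1/120.
Yasmin is living and takes 1/120.
Ibtisam is living and takes 1/120.
Tariq is living and takes 1/30.
Karim is living and takes 1/15.
Nabil is living and takes 2/15.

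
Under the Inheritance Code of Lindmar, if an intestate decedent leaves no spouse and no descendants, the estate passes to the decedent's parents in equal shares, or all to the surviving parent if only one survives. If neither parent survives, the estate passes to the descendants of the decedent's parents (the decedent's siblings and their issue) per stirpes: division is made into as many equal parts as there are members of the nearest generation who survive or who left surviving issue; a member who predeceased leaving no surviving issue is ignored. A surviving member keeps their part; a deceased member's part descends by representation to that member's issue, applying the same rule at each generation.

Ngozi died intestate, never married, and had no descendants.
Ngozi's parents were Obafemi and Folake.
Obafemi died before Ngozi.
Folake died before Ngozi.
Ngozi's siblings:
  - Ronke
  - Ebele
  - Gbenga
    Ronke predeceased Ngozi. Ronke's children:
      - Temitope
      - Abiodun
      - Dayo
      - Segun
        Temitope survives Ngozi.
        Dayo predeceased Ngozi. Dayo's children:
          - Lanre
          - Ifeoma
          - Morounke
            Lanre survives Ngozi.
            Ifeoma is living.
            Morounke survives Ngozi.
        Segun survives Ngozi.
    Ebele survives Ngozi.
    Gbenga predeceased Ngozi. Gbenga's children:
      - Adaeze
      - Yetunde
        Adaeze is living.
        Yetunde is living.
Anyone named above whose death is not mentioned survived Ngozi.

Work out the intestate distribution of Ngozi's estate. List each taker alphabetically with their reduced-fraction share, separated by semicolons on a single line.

Abiodun 1/12; Adaeze 1/6; Ebele 1/3; Ifeoma 1/36; Lanre 1/36; Morounke 1/36; Segun 1/12; Temitope 1/12; Yetunde 1/6

Neither parent survives and there are no descendants, so the estate passes to Ngozi's siblings and their issue per stirpes.
The estate is divided into 3 equal shares of 1/3 among Ronke, Ebele, Gbenga.
Ronke predeceased; the 1/3 allotted to Ronke's branch passes to Ronke's issue by representation.
The 1/3 is divided into 4 equal shares of 1/12 among Temitope, Abiodun, Dayo, Segun.
Temitope is living and takes 1/12.
Abiodun is living and takes 1/12.
Dayo predeceased; the 1/12 allotted to Dayo's branch passes to Dayo's issue by representation.
The 1/12 is divided into 3 equal shares of 1/36 among Lanre, Ifeoma, Morounke.
Lanre is living and takes 1/36.
Ifeoma is living and takes 1/36.
Morounke is living and takes 1/36.
Segun is living and takes 1/12.
Ebele is living and takes 1/3.
Gbenga predeceased; the 1/3 allotted to Gbenga's branch passes to Gbenga's issue by representation.
The 1/3 is divided into 2 equal shares of 1/6 among Adaeze, Yetunde.
Adaeze is living and takes 1/6.
Yetunde is living and takes 1/6.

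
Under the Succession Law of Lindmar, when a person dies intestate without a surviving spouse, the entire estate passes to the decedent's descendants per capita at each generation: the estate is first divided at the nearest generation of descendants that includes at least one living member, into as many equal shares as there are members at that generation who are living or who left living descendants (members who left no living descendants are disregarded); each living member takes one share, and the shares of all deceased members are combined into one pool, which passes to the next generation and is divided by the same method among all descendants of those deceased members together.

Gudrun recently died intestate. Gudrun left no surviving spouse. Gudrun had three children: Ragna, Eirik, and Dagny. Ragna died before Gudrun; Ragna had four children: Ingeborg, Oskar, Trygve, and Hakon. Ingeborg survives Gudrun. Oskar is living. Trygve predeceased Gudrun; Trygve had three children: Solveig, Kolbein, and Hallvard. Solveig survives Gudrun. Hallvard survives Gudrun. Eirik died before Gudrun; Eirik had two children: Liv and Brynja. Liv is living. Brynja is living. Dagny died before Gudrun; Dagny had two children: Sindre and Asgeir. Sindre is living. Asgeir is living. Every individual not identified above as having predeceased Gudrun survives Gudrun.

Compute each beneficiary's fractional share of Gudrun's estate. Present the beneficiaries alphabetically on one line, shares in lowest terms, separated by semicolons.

There is no surviving spouse, so the entire estate passes to Gudrun's descendants per capita at each generation.
No one at generation 1 (Ragna, Eirik, Dagny) is living; moving to the next generation.
At generation 2 (Ingeborg, Oskar, Trygve, Hakon, Liv, Brynja, Sindre, Asgeir) there are 8 shares of (1)/8 = 1/8 each.
Living: Ingeborg, Oskar, Hakon, Liv, Brynja, Sindre, and Asgeir — each takes 1/8.
Deceased: Trygve. That 1/8 share is carried to generation 3.
At generation 3 (Solveig, Kolbein, Hallvard) there are 3 shares of (1/8)/3 = 1/24 each.
Living: Solveig, Kolbein, and Hallvard — each takes 1/24.

Asgeir 1/8; Brynja 1/8; Hakon 1/8; Hallvard 1/24; Ingeborg 1/8; Kolbein 1/24; Liv 1/8; Oskar 1/8; Sindre 1/8; Solveig 1/24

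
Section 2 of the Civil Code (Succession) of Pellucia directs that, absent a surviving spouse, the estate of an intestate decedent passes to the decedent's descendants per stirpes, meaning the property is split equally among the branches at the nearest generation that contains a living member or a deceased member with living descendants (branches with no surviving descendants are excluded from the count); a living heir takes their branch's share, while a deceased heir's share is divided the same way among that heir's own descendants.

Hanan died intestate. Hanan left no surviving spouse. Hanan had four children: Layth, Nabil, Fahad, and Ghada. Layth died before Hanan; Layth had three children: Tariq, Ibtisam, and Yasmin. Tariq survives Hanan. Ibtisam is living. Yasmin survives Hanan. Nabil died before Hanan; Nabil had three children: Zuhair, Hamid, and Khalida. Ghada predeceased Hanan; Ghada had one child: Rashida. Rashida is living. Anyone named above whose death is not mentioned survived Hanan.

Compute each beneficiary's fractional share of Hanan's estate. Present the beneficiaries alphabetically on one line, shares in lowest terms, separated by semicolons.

There is no surviving spouse, so the entire estate passes to Hanan's descendants per stirpes.
The estate is divided into 4 equal shares of 1/4 among Layth, Nabil, Fahad, Ghada.
Layth predeceased; the 1/4 allotted to Layth's branch passes to Layth's issue by representation.
The 1/4 is divided into 3 equal shares of 1/12 among Tariq, Ibtisam, Yasmin.
Tariq is living and takes 1/12.
Ibtisam is living and takes 1/12.
Yasmin is living and takes 1/12.
Nabil predeceased; the 1/4 allotted to Nabil's branch passes to Nabil's issue by representation.
The 1/4 is divided into 3 equal shares of 1/12 among Zuhair, Hamid, Khalida.
Zuhair is living and takes 1/12.
Hamid is living and takes 1/12.
Khalida is living and takes 1/12.
Fahad is living and takes 1/4.
Ghada predeceased; the 1/4 allotted to Ghada's branch passes to Ghada's issue by representation.
Rashida is the sole taker at this level and receives the full 1/4.

Fahad 1/4; Hamid 1/12; Ibtisam 1/12; Khalida 1/12; Rashida 1/4; Tariq 1/12; Yasmin 1/12; Zuhair 1/12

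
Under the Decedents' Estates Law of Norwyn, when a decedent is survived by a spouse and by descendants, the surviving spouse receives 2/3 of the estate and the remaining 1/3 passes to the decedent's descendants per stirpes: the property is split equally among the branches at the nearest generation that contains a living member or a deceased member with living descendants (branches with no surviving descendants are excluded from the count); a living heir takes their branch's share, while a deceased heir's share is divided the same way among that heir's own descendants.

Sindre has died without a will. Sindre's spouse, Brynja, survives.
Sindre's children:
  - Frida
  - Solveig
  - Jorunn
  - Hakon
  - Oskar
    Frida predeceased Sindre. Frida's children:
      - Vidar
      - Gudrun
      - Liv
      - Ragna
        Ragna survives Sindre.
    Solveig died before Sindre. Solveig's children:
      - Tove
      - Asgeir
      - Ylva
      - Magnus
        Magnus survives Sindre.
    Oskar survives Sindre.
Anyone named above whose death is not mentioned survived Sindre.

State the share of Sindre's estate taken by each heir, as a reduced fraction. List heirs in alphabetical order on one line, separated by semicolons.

Brynja, as surviving spouse, takes 2/3.
The remaining 1/3 passes to Sindre's descendants per stirpes.
The 1/3 is divided into 5 equal shares of 1/15 among Frida, Solveig, Jorunn, Hakon, Oskar.
Frida predeceased; the 1/15 allotted to Frida's branch passes to Frida's issue by representation.
The 1/15 is divided into 4 equal shares of 1/60 among Vidar, Gudrun, Liv, Ragna.
Vidar is living and takes 1/60.
Gudrun is living and takes 1/60.
Liv is living and takes 1/60.
Ragna is living and takes 1/60.
Solveig predeceased; the 1/15 allotted to Solveig's branch passes to Solveig's issue by representation.
The 1/15 is divided into 4 equal shares of 1/60 among Tove, Asgeir, Ylva, Magnus.
Tove is living and takes 1/60.
Asgeir is living and takes 1/60.
Ylva is living and takes 1/60.
Magnus is living and takes 1/60.
Jorunn is living and takes 1/15.
Hakon is living and takes 1/15.
Oskar is living and takes 1/15.

Asgeir 1/60; Brynja 2/3; Gudrun 1/60; Hakon 1/15; Jorunn 1/15; Liv 1/60; Magnus 1/60; Oskar 1/15; Ragna 1/60; Tove 1/60; Vidar 1/60; Ylva 1/60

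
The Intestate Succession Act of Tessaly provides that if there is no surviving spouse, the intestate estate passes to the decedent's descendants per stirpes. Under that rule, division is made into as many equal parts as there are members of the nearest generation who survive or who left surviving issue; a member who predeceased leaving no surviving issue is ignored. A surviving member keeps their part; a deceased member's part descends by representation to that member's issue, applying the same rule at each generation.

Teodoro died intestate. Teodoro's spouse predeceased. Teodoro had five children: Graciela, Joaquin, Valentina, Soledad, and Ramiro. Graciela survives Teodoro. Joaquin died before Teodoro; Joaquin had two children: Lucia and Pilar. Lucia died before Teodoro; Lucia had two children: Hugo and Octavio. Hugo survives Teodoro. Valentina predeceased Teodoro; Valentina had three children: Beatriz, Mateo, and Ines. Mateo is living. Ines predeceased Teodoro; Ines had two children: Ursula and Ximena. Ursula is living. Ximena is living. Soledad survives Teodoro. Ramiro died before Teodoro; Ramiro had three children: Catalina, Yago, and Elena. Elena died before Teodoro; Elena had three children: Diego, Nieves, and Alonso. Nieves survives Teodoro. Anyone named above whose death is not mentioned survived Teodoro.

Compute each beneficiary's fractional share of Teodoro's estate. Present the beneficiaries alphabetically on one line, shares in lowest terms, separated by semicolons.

There is no surviving spouse, so the entire estate passes to Teodoro's descendants per stirpes.
The estate is divided into 5 equal shares of 1/5 among Graciela, Joaquin, Valentina, Soledad, Ramiro.
Graciela is living and takes 1/5.
Joaquin predeceased; the 1/5 allotted to Joaquin's branch passes to Joaquin's issue by representation.
The 1/5 is divided into 2 equal shares of 1/10 among Lucia, Pilar.
Lucia predeceased; the 1/10 allotted to Lucia's branch passes to Lucia's issue by representation.
The 1/10 is divided into 2 equal shares of 1/20 among Hugo, Octavio.
Hugo is living and takes 1/20.
Octavio is living and takes 1/20.
Pilar is living and takes 1/10.
Valentina predeceased; the 1/5 allotted to Valentina's branch passes to Valentina's issue by representation.
The 1/5 is divided into 3 equal shares of 1/15 among Beatriz, Mateo, Ines.
Beatriz is living and takes 1/15.
Mateo is living and takes 1/15.
Ines predeceased; the 1/15 allotted to Ines's branch passes to Ines's issue by representation.
The 1/15 is divided into 2 equal shares of 1/30 among Ursula, Ximena.
Ursula is living and takes 1/30.
Ximena is living and takes 1/30.
Soledad is living and takes 1/5.
Ramiro predeceased; the 1/5 allotted to Ramiro's branch passes to Ramiro's issue by representation.
The 1/5 is divided into 3 equal shares of 1/15 among Catalina, Yago, Elena.
Catalina is living and takes 1/15.
Yago is living and takes 1/15.
Elena predeceased; the 1/15 allotted to Elena's branch passes to Elena's issue by representation.
The 1/15 is divided into 3 equal shares of 1/45 among Diego, Nieves, Alonso.
Diego is living and takes 1/45.
Nieves is living and takes 1/45.
Alonso is living and takes 1/45.

Alonso 1/45; Beatriz 1/15; Catalina 1/15; Diego 1/45; Graciela 1/5; Hugo 1/20; Mateo 1/15; Nieves 1/45; Octavio 1/20; Pilar 1/10; Soledad 1/5; Ursula 1/30; Ximena 1/30; Yago 1/15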